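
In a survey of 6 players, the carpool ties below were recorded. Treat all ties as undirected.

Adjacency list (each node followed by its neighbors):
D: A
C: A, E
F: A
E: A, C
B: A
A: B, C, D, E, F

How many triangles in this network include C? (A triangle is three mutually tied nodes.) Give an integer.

1

C's neighbors: A and E.
Neighbor pairs that are themselves tied: C–A–E. Each forms one triangle with C, for 1 in total.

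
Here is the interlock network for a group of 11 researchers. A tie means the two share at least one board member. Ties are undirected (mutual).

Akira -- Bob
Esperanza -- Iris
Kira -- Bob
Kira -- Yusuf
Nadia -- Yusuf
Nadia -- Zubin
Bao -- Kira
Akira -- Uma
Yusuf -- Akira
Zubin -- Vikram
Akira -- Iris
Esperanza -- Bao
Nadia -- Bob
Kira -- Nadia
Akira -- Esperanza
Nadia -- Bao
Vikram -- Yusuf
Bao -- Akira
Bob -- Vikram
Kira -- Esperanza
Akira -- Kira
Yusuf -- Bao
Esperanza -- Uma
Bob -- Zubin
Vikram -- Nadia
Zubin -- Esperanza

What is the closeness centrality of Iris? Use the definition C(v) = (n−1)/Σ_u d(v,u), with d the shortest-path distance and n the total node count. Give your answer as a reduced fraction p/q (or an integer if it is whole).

1/2

Distances from Iris: Akira:1, Bao:2, Bob:2, Esperanza:1, Kira:2, Nadia:3, Uma:2, Vikram:3, Yusuf:2, Zubin:2. Sum = 20.
n = 11, so closeness = 10/20 = 1/2.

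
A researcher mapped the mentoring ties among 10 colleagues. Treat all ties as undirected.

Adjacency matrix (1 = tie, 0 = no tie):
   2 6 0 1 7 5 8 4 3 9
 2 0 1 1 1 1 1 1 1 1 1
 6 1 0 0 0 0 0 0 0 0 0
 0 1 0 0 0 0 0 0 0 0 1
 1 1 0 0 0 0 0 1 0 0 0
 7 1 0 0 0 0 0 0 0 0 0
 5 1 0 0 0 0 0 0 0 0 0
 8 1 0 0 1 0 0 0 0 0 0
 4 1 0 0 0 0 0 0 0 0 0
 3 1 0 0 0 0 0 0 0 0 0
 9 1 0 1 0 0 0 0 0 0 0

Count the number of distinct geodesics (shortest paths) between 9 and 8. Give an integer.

1

The shortest distance is 2, and the only length-2 path is 9–2–8. So there is exactly 1 shortest path.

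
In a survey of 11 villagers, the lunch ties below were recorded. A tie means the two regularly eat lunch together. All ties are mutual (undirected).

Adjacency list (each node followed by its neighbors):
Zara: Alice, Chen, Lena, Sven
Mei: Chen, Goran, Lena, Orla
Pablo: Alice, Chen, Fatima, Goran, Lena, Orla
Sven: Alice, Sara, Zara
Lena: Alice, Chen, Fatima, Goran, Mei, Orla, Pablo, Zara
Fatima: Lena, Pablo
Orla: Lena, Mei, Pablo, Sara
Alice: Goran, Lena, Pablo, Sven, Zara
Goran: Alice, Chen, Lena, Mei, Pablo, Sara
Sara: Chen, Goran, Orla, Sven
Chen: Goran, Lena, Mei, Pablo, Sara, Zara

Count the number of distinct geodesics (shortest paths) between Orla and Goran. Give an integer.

4

The shortest distance is 2. The length-2 paths are: Orla–Lena–Goran; Orla–Mei–Goran; Orla–Pablo–Goran; Orla–Sara–Goran.
That gives 4 distinct shortest paths.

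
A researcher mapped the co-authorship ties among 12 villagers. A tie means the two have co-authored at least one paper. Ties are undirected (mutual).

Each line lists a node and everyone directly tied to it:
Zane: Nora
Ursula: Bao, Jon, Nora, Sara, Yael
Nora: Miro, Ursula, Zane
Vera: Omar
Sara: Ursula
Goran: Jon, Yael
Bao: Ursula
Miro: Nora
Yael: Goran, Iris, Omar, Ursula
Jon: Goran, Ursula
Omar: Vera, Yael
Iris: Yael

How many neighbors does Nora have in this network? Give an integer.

3

Nora is directly tied to Miro, Ursula, and Zane. That is 3 neighbors, so the degree of Nora is 3.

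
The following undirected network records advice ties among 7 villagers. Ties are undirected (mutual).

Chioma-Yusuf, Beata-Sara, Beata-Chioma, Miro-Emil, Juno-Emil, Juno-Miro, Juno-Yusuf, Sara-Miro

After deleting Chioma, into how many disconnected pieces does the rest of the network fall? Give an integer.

Chioma's neighbors (Beata and Yusuf) remain reachable from one another through other ties, so the rest of the network stays in one piece.

1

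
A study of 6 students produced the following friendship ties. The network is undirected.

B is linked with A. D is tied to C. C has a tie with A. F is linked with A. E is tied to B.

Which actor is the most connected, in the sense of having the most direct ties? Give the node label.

A

Degrees — A:3, B:2, C:2, D:1, E:1, F:1.
The maximum is 3, attained only by A.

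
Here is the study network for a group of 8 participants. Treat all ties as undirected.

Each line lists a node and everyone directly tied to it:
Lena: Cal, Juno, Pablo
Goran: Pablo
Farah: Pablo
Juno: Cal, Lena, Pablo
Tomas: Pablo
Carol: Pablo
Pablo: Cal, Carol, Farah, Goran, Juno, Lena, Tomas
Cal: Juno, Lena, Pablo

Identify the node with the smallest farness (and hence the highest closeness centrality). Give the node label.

Farness (sum of distances to all others) for each node — Cal:11, Carol:13, Farah:13, Goran:13, Juno:11, Lena:11, Pablo:7, Tomas:13.
The smallest farness is 7, for Pablo, so Pablo has the highest closeness.

Pablo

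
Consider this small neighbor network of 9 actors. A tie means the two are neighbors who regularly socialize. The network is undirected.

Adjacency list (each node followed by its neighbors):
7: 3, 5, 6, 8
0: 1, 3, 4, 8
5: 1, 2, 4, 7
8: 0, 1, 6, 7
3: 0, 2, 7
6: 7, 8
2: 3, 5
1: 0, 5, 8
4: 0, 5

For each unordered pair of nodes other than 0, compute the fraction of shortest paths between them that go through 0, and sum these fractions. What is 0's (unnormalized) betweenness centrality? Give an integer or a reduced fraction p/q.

19/4

Pairs whose geodesics pass through 0 — 1–3: 1; 1–4: 1/2; 8–3: 1/2; 8–2: 1/4; 8–4: 1; 3–4: 1; 4–6: 1/2.
All other pairs contribute 0.
Summing the contributions gives betweenness(0) = 19/4.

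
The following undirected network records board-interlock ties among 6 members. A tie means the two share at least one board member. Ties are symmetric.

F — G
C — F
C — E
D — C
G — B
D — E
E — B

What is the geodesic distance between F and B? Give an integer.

2

One shortest route is F – G – B, which uses 2 edges, and F and B are not directly tied, so nothing shorter exists. So d(F,B) = 2.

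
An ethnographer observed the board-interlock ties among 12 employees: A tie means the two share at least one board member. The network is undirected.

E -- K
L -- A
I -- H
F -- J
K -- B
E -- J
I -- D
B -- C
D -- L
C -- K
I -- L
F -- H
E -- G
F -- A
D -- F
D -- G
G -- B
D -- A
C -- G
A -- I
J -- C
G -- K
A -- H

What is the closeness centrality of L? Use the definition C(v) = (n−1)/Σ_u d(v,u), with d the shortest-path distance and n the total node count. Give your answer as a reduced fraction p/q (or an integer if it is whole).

11/24

Distances from L: A:1, B:3, C:3, D:1, E:3, F:2, G:2, H:2, I:1, J:3, K:3. Sum = 24.
n = 12, so closeness = 11/24.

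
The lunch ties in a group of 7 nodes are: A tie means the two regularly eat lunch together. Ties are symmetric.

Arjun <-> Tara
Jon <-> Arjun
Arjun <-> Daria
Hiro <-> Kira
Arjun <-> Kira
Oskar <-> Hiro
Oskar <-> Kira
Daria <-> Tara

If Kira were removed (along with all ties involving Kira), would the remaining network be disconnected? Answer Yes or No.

Yes

Removing Kira leaves {Hiro and Oskar} with no path to {Arjun, Daria, Jon, and Tara}, so the network splits into 2 components. Kira is a cut vertex.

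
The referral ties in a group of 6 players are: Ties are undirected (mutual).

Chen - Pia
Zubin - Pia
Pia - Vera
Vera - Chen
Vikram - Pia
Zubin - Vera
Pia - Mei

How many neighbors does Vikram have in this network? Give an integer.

Vikram is directly tied to Pia. That is 1 neighbor, so the degree of Vikram is 1.

1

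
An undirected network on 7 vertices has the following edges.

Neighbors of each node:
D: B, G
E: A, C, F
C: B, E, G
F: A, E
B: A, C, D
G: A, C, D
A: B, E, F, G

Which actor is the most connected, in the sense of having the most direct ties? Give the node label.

A

Degrees — A:4, B:3, C:3, D:2, E:3, F:2, G:3.
The maximum is 4, attained only by A.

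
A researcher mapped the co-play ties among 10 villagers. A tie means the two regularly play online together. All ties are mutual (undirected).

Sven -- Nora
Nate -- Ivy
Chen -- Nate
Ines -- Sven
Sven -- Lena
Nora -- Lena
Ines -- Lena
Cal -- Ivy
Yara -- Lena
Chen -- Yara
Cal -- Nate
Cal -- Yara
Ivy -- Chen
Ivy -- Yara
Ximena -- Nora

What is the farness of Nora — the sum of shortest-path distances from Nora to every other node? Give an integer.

Distances from Nora: Cal:3, Chen:3, Ines:2, Ivy:3, Lena:1, Nate:4, Sven:1, Ximena:1, Yara:2.
Sum = 3 + 3 + 2 + 3 + 1 + 4 + 1 + 1 + 2 = 20.

20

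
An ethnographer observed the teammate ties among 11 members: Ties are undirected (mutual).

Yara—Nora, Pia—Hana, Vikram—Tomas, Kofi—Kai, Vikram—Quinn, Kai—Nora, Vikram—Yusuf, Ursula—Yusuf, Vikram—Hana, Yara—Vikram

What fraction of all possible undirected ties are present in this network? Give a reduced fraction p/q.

2/11

There are 10 edges and 11 nodes, so the maximum possible is C(11,2) = 55.
Density = 10/55 = 2/11.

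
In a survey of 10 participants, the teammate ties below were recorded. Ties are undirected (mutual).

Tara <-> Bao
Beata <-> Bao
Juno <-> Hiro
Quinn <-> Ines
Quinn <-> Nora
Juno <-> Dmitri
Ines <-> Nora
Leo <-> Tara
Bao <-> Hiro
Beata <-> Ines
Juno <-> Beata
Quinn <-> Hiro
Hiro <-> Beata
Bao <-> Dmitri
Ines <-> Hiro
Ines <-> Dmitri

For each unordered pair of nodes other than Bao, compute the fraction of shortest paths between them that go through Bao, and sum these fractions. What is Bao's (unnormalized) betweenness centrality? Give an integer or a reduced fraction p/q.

44/3

Pairs whose geodesics pass through Bao — Tara–Dmitri: 1; Tara–Beata: 1; Tara–Nora: 4/4; Tara–Ines: 3/3; Tara–Hiro: 1; Tara–Juno: 3/3; Tara–Quinn: 1; Leo–Dmitri: 1; Leo–Beata: 1; Leo–Nora: 4/4; Leo–Ines: 3/3; Leo–Hiro: 1; Leo–Juno: 3/3; Leo–Quinn: 1 … (+2 more pairs).
All other pairs contribute 0.
Summing the contributions gives betweenness(Bao) = 44/3.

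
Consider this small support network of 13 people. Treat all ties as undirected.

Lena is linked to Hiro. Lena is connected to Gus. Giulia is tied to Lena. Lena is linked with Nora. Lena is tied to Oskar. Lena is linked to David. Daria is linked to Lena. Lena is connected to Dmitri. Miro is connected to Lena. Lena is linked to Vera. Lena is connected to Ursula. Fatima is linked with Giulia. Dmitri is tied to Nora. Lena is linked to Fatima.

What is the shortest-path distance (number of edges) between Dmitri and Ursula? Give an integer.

One shortest route is Dmitri – Lena – Ursula, which uses 2 edges, and Dmitri and Ursula are not directly tied, so nothing shorter exists. So d(Dmitri,Ursula) = 2.

2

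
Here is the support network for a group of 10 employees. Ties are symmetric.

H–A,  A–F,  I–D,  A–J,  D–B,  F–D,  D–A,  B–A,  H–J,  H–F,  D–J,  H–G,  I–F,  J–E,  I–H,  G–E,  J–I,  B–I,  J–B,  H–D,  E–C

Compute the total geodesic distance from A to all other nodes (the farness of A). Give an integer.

14

Distances from A: B:1, C:3, D:1, E:2, F:1, G:2, H:1, I:2, J:1.
Sum = 1 + 3 + 1 + 2 + 1 + 2 + 1 + 2 + 1 = 14.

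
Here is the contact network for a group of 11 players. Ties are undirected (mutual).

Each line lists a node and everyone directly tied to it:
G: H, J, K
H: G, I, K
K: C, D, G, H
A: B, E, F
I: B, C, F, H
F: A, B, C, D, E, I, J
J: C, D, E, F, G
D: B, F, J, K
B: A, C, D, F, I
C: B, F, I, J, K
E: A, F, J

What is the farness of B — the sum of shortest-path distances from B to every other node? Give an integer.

16

Distances from B: A:1, C:1, D:1, E:2, F:1, G:3, H:2, I:1, J:2, K:2.
Sum = 1 + 1 + 1 + 2 + 1 + 3 + 2 + 1 + 2 + 2 = 16.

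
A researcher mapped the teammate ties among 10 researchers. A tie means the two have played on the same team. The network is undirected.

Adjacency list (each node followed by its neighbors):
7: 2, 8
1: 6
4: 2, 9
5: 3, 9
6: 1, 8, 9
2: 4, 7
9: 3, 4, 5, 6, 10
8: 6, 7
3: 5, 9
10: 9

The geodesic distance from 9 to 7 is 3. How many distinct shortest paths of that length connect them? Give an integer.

The shortest distance is 3. The length-3 paths are: 9–4–2–7; 9–6–8–7.
That gives 2 distinct shortest paths.

2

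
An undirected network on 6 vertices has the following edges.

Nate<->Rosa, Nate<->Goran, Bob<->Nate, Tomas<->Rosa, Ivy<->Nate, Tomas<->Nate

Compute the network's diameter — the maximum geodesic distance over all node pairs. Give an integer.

2

Eccentricity of each node (its greatest distance to any other): Bob:2, Goran:2, Ivy:2, Nate:1, Rosa:2, Tomas:2.
The maximum eccentricity is 2, realized for instance by the pair Bob–Ivy via Bob – Nate – Ivy. So the diameter is 2.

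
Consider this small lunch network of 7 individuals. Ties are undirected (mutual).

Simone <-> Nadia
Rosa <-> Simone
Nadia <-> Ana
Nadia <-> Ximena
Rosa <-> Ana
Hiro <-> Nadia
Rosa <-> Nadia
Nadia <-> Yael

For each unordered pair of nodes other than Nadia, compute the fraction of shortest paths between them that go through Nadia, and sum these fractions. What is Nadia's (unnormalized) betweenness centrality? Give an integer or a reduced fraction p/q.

Pairs whose geodesics pass through Nadia — Rosa–Hiro: 1; Rosa–Yael: 1; Rosa–Ximena: 1; Hiro–Simone: 1; Hiro–Yael: 1; Hiro–Ana: 1; Hiro–Ximena: 1; Simone–Yael: 1; Simone–Ana: 1/2; Simone–Ximena: 1; Yael–Ana: 1; Yael–Ximena: 1; Ana–Ximena: 1.
All other pairs contribute 0.
Summing the contributions gives betweenness(Nadia) = 25/2.

25/2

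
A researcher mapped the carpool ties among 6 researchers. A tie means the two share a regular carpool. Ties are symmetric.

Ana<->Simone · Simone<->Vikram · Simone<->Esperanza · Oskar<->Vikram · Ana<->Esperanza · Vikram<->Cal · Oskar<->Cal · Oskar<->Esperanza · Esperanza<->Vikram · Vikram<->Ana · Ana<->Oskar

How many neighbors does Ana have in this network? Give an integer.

4

Ana is directly tied to Esperanza, Oskar, Simone, and Vikram. That is 4 neighbors, so the degree of Ana is 4.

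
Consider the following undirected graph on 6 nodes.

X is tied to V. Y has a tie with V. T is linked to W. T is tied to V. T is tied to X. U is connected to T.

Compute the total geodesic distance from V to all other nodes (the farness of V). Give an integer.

7

Distances from V: T:1, U:2, W:2, X:1, Y:1.
Sum = 1 + 2 + 2 + 1 + 1 = 7.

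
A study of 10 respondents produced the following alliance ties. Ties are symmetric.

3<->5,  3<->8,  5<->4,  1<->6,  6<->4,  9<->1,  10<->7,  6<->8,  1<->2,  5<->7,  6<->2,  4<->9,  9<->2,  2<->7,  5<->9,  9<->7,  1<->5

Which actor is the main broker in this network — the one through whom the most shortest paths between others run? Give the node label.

5

Unnormalized betweenness of each node: 1:5/3, 2:17/4, 3:9/4, 4:13/12, 5:9, 6:35/6, 7:103/12, 8:5/4, 9:37/12, 10:0.
5 has the largest value, 9, making it the main broker — the node through which the most shortest paths run.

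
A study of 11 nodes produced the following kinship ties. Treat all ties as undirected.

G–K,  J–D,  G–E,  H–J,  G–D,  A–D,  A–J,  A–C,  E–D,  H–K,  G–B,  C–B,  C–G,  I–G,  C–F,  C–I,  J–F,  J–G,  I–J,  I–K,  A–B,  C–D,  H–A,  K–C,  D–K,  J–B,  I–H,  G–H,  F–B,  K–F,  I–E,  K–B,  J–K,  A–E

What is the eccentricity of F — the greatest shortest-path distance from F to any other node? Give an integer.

Distances from F: A:2, B:1, C:1, D:2, E:3, G:2, H:2, I:2, J:1, K:1.
The largest is 3 (to E), so the eccentricity of F is 3.

3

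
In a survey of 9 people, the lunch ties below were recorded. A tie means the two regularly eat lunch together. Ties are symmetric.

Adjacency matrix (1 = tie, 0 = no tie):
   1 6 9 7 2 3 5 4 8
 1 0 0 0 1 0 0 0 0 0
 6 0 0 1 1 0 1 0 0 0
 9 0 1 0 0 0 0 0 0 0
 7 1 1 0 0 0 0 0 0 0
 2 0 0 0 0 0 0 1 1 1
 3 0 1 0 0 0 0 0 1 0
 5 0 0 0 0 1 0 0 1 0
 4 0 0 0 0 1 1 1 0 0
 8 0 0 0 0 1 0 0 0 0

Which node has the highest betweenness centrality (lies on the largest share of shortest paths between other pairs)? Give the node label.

Unnormalized betweenness of each node: 1:0, 2:7, 3:16, 4:15, 5:0, 6:17, 7:7, 8:0, 9:0.
6 has the largest value, 17, making it the main broker — the node through which the most shortest paths run.

6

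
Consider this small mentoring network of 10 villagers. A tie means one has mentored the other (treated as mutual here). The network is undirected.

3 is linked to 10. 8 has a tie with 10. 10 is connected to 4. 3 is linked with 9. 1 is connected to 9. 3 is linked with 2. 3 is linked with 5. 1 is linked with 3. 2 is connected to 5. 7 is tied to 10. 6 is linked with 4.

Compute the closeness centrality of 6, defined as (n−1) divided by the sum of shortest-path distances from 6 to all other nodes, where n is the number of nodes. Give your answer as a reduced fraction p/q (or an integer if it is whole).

9/28

Distances from 6: 1:4, 2:4, 3:3, 4:1, 5:4, 7:3, 8:3, 9:4, 10:2. Sum = 28.
n = 10, so closeness = 9/28.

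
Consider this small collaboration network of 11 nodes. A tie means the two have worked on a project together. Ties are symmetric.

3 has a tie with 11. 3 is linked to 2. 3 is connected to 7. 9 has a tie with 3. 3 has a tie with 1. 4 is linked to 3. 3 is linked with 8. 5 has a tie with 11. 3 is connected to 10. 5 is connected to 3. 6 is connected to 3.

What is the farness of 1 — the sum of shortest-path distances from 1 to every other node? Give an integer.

Distances from 1: 2:2, 3:1, 4:2, 5:2, 6:2, 7:2, 8:2, 9:2, 10:2, 11:2.
Sum = 2 + 1 + 2 + 2 + 2 + 2 + 2 + 2 + 2 + 2 = 19.

19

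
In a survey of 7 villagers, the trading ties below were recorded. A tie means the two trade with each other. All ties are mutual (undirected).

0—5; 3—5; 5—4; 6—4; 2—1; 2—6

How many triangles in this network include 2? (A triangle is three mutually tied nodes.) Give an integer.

0

2's neighbors are 1 and 6, but none of them are tied to each other, so no triangle contains 2.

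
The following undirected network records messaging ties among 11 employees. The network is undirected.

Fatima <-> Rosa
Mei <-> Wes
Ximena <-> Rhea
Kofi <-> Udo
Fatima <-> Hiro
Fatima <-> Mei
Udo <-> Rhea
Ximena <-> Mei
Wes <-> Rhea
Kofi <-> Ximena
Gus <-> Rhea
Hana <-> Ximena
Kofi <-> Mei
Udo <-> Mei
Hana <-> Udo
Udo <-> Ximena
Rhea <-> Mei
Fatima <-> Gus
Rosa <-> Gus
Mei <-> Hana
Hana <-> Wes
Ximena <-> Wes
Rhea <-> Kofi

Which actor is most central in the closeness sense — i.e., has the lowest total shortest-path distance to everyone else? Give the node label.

Farness (sum of distances to all others) for each node — Fatima:16, Gus:18, Hana:19, Hiro:25, Kofi:18, Mei:13, Rhea:15, Rosa:23, Udo:17, Wes:18, Ximena:16.
The smallest farness is 13, for Mei, so Mei has the highest closeness.

Mei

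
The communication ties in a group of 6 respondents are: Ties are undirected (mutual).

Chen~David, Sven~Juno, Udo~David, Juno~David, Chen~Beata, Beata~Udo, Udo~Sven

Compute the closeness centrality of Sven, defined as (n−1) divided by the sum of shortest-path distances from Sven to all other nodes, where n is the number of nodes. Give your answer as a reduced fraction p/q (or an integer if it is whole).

Distances from Sven: Beata:2, Chen:3, David:2, Juno:1, Udo:1. Sum = 9.
n = 6, so closeness = 5/9.

5/9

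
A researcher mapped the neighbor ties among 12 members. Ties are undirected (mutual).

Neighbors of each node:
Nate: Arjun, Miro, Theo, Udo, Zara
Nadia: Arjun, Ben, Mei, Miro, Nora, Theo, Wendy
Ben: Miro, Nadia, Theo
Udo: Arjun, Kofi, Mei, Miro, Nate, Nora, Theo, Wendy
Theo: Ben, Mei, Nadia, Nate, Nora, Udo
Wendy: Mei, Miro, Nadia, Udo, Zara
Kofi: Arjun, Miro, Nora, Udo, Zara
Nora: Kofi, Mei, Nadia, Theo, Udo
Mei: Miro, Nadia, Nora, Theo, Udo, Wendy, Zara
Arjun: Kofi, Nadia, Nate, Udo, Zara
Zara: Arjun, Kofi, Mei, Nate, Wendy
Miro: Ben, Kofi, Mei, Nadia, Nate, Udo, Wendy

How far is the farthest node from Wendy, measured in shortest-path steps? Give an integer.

2

Distances from Wendy: Arjun:2, Ben:2, Kofi:2, Mei:1, Miro:1, Nadia:1, Nate:2, Nora:2, Theo:2, Udo:1, Zara:1.
The largest is 2 (to Nora, Theo, Kofi, Ben, Nate, and Arjun), so the eccentricity of Wendy is 2.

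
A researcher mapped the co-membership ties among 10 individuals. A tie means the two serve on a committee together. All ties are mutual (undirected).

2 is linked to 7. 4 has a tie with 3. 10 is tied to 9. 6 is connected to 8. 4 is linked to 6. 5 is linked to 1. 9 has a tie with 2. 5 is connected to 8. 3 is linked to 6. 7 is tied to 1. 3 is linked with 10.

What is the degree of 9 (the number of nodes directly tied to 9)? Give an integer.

9 is directly tied to 2 and 10. That is 2 neighbors, so the degree of 9 is 2.

2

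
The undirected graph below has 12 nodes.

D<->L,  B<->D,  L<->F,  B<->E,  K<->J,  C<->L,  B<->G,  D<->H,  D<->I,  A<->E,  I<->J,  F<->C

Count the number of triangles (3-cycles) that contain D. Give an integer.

0

D's neighbors are B, H, I, and L, but none of them are tied to each other, so no triangle contains D.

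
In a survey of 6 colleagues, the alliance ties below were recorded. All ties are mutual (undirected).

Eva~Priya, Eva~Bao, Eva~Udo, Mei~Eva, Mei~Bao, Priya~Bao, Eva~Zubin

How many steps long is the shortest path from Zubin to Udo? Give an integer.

2

One shortest route is Zubin – Eva – Udo, which uses 2 edges, and Zubin and Udo are not directly tied, so nothing shorter exists. So d(Zubin,Udo) = 2.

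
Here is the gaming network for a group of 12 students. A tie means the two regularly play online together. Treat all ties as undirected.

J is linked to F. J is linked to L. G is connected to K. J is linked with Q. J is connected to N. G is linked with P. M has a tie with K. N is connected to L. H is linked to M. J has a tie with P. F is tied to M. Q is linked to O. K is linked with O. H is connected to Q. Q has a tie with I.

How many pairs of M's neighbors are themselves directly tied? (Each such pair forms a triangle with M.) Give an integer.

M's neighbors are F, H, and K, but none of them are tied to each other, so no triangle contains M.

0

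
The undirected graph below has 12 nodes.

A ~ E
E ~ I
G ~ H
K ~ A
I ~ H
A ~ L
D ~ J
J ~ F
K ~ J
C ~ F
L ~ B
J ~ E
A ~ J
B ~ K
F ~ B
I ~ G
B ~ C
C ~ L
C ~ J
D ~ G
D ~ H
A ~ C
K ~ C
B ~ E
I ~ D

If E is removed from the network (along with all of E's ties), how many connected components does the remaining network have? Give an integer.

1

E's neighbors (A, B, I, and J) remain reachable from one another through other ties, so the rest of the network stays in one piece.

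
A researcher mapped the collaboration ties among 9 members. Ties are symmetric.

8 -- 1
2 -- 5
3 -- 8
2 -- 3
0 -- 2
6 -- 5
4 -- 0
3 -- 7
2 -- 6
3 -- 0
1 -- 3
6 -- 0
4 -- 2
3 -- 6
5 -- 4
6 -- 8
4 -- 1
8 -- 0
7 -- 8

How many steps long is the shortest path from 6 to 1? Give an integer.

2

One shortest route is 6 – 3 – 1, which uses 2 edges, and 6 and 1 are not directly tied, so nothing shorter exists. So d(6,1) = 2.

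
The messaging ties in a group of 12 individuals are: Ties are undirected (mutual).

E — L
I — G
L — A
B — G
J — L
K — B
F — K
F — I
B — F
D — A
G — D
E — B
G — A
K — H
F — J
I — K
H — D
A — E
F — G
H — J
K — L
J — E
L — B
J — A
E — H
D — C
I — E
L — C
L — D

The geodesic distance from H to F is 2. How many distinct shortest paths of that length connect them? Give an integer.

The shortest distance is 2. The length-2 paths are: H–J–F; H–K–F.
That gives 2 distinct shortest paths.

2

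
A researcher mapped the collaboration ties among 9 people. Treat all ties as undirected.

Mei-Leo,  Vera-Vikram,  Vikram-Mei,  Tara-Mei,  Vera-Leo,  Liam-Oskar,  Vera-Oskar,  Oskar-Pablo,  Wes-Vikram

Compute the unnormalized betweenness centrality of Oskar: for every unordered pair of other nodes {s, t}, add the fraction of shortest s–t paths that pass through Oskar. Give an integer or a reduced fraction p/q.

Pairs whose geodesics pass through Oskar — Vera–Liam: 1; Vera–Pablo: 1; Leo–Liam: 1; Leo–Pablo: 1; Mei–Liam: 2/2; Mei–Pablo: 2/2; Tara–Liam: 2/2; Tara–Pablo: 2/2; Vikram–Liam: 1; Vikram–Pablo: 1; Liam–Wes: 1; Liam–Pablo: 1; Wes–Pablo: 1.
All other pairs contribute 0.
Summing the contributions gives betweenness(Oskar) = 13.

13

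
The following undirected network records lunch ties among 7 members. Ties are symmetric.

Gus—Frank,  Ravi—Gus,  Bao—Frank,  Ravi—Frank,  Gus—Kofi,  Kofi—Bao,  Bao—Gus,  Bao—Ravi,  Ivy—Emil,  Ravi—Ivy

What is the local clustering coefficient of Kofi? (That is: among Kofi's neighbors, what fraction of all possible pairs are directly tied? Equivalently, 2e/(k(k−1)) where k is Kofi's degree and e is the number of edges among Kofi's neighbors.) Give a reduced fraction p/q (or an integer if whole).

Kofi's neighbors: Bao and Gus (k = 2).
Possible neighbor pairs: C(2,2) = 1. Edges among them: Bao–Gus → e = 1.
Clustering(Kofi) = 1/1.

1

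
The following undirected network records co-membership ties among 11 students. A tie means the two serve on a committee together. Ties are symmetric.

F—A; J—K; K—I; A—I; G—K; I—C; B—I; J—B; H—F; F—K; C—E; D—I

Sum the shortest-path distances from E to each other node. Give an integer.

32

Distances from E: A:3, B:3, C:1, D:3, F:4, G:4, H:5, I:2, J:4, K:3.
Sum = 3 + 3 + 1 + 3 + 4 + 4 + 5 + 2 + 4 + 3 = 32.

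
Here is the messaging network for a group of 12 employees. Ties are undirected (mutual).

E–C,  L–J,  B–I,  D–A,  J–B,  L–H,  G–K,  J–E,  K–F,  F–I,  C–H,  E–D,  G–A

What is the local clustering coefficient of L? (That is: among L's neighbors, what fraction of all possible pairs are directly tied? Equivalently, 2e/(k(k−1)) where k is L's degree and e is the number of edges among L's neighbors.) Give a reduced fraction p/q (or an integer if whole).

0

L's neighbors: H and J (k = 2).
Possible neighbor pairs: C(2,2) = 1. Edges among them: none → e = 0.
Clustering(L) = 0/1.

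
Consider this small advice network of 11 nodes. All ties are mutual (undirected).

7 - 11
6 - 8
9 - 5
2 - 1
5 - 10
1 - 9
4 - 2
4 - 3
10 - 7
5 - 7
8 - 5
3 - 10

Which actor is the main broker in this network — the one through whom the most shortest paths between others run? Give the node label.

5

Unnormalized betweenness of each node: 1:6, 2:3, 3:8, 4:4, 5:24, 6:0, 7:9, 8:9, 9:10, 10:12, 11:0.
5 has the largest value, 24, making it the main broker — the node through which the most shortest paths run.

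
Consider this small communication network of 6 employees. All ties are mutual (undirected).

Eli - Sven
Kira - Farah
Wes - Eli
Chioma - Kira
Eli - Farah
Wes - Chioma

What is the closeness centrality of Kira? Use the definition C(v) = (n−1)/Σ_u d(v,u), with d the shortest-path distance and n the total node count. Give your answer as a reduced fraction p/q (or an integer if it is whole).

Distances from Kira: Chioma:1, Eli:2, Farah:1, Sven:3, Wes:2. Sum = 9.
n = 6, so closeness = 5/9.

5/9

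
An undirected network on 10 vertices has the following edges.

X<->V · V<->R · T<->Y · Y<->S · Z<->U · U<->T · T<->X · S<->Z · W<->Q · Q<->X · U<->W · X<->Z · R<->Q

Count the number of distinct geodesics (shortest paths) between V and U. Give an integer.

The shortest distance is 3. The length-3 paths are: V–X–T–U; V–X–Z–U.
That gives 2 distinct shortest paths.

2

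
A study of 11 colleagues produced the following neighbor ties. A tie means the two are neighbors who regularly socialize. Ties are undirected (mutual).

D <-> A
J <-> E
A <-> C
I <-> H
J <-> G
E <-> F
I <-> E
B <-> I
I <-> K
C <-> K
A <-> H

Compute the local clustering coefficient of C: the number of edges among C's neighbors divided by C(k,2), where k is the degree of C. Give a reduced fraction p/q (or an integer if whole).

0

C's neighbors: A and K (k = 2).
Possible neighbor pairs: C(2,2) = 1. Edges among them: none → e = 0.
Clustering(C) = 0/1.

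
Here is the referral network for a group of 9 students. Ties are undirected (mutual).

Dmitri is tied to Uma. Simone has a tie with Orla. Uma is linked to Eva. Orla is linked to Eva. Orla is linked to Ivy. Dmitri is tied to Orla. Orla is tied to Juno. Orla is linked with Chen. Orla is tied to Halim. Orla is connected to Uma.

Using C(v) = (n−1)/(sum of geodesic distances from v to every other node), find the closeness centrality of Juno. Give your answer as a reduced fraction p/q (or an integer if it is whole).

8/15

Distances from Juno: Chen:2, Dmitri:2, Eva:2, Halim:2, Ivy:2, Orla:1, Simone:2, Uma:2. Sum = 15.
n = 9, so closeness = 8/15.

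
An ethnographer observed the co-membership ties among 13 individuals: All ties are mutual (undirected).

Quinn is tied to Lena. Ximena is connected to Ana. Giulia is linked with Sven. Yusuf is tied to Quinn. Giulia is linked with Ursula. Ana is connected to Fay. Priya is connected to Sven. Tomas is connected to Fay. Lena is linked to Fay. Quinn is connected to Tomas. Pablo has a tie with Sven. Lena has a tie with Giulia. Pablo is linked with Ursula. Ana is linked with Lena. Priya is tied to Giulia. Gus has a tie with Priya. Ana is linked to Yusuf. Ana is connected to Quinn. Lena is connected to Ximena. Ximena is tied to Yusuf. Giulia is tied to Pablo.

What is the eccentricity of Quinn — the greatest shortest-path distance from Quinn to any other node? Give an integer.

4

Distances from Quinn: Ana:1, Fay:2, Giulia:2, Gus:4, Lena:1, Pablo:3, Priya:3, Sven:3, Tomas:1, Ursula:3, Ximena:2, Yusuf:1.
The largest is 4 (to Gus), so the eccentricity of Quinn is 4.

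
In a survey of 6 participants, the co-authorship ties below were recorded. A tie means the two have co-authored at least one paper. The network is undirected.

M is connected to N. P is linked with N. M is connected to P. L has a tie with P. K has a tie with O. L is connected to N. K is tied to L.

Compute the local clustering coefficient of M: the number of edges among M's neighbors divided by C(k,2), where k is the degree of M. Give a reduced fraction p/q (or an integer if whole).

1

M's neighbors: N and P (k = 2).
Possible neighbor pairs: C(2,2) = 1. Edges among them: N–P → e = 1.
Clustering(M) = 1/1.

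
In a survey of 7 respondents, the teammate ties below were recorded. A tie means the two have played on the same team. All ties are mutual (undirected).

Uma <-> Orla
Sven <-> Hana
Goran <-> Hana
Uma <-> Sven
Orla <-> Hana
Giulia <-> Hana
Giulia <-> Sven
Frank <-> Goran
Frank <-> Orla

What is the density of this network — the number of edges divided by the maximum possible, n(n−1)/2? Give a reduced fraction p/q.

There are 9 edges and 7 nodes, so the maximum possible is C(7,2) = 21.
Density = 9/21 = 3/7.

3/7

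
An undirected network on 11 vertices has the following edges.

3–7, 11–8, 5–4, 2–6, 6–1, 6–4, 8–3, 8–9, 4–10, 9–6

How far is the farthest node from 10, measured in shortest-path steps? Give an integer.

Distances from 10: 1:3, 2:3, 3:5, 4:1, 5:2, 6:2, 7:6, 8:4, 9:3, 11:5.
The largest is 6 (to 7), so the eccentricity of 10 is 6.

6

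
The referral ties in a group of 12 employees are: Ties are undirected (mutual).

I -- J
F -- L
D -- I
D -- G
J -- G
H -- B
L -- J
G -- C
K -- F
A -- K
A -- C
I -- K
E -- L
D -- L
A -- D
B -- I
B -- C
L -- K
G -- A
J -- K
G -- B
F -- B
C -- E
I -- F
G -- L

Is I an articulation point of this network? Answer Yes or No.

Even without I, every remaining node can still reach every other (the residual graph is connected), so I is not a cut vertex.

No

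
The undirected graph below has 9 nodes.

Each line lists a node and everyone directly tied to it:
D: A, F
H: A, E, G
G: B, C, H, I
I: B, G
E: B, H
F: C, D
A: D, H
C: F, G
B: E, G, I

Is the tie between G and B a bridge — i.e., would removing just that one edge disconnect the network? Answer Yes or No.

Even without that edge, G still reaches B via G – I – B, so the network stays connected. Not a bridge.

No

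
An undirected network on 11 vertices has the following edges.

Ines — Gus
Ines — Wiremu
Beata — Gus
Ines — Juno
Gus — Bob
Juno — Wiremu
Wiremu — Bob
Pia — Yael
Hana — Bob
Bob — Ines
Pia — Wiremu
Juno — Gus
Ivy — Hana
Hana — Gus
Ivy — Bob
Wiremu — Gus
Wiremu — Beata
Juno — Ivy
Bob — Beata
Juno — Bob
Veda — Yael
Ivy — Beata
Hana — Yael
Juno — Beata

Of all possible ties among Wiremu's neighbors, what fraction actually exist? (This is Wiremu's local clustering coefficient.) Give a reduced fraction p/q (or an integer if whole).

Wiremu's neighbors: Beata, Bob, Gus, Ines, Juno, and Pia (k = 6).
Possible neighbor pairs: C(6,2) = 15. Edges among them: Beata–Bob, Beata–Gus, Beata–Juno, Bob–Gus, Bob–Ines, Bob–Juno, Gus–Ines, Gus–Juno, Ines–Juno → e = 9.
Clustering(Wiremu) = 9/15 = 3/5.

3/5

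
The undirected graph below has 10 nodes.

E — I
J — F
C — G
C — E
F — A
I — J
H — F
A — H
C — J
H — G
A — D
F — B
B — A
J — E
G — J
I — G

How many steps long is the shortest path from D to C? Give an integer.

4

One shortest route is D – A – F – J – C, which uses 4 edges, and at distance 3 from D we only reach {G, J}, which does not include C. So d(D,C) = 4.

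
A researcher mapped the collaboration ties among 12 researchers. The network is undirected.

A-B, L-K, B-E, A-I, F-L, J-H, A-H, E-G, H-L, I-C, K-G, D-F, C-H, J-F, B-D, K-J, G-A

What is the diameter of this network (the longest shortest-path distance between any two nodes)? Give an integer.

4

Eccentricity of each node (its greatest distance to any other): A:3, B:3, C:4, D:4, E:4, F:4, G:3, H:3, I:4, J:3, K:3, L:3.
The maximum eccentricity is 4, realized for instance by the pair C–E via C – H – A – G – E. So the diameter is 4.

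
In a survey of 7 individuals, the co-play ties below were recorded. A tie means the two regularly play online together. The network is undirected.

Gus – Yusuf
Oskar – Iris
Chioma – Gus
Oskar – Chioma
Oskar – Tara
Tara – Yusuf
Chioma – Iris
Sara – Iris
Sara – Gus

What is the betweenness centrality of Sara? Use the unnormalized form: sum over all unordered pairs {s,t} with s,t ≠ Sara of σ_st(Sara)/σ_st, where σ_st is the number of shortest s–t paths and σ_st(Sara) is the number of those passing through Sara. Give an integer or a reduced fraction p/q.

5/6

Pairs whose geodesics pass through Sara — Iris–Gus: 1/2; Iris–Yusuf: 1/3.
All other pairs contribute 0.
Summing the contributions gives betweenness(Sara) = 5/6.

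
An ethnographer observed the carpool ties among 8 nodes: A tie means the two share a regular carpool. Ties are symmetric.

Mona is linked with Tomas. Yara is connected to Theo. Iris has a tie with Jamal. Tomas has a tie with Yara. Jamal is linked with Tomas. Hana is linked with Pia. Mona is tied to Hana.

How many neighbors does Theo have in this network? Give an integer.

Theo is directly tied to Yara. That is 1 neighbor, so the degree of Theo is 1.

1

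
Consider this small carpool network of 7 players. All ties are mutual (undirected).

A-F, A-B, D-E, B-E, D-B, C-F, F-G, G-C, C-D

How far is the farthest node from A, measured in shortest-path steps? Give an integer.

2

Distances from A: B:1, C:2, D:2, E:2, F:1, G:2.
The largest is 2 (to G, C, D, and E), so the eccentricity of A is 2.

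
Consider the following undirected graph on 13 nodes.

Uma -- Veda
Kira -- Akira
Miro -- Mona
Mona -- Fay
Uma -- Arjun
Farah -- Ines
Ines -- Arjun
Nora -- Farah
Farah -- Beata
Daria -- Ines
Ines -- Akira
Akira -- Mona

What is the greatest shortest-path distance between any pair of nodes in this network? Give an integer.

6

Eccentricity of each node (its greatest distance to any other): Akira:4, Arjun:4, Beata:5, Daria:4, Farah:4, Fay:6, Ines:3, Kira:5, Miro:6, Mona:5, Nora:5, Uma:5, Veda:6.
The maximum eccentricity is 6, realized for instance by the pair Miro–Veda via Miro – Mona – Akira – Ines – Arjun – Uma – Veda. So the diameter is 6.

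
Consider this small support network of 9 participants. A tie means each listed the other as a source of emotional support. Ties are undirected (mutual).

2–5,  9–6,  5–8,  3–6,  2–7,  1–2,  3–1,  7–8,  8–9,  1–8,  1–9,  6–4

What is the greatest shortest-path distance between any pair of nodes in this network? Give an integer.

4

Eccentricity of each node (its greatest distance to any other): 1:3, 2:4, 3:3, 4:4, 5:4, 6:3, 7:4, 8:3, 9:2.
The maximum eccentricity is 4, realized for instance by the pair 7–4 via 7 – 8 – 9 – 6 – 4. So the diameter is 4.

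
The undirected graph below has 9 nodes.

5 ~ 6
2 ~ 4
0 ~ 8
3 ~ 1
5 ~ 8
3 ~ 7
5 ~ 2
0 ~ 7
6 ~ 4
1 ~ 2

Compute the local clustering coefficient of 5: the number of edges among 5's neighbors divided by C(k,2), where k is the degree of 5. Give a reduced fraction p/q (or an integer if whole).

0

5's neighbors: 2, 6, and 8 (k = 3).
Possible neighbor pairs: C(3,2) = 3. Edges among them: none → e = 0.
Clustering(5) = 0/3 = 0.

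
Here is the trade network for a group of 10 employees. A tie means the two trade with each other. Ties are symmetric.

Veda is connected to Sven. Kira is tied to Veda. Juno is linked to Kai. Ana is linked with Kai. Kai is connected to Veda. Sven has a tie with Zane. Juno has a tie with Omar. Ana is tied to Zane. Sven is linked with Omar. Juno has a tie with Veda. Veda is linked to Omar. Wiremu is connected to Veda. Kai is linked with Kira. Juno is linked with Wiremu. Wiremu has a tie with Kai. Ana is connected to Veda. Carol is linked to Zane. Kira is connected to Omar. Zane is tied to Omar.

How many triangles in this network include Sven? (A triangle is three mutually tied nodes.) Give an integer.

2

Sven's neighbors: Omar, Veda, and Zane.
Neighbor pairs that are themselves tied: Sven–Omar–Veda; Sven–Omar–Zane. Each forms one triangle with Sven, for 2 in total.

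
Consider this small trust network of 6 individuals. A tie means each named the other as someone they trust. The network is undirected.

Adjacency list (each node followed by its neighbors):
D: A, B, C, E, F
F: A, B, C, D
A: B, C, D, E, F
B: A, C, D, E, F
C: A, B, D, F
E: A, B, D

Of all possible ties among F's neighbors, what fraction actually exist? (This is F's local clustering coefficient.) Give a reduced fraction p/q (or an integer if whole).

F's neighbors: A, B, C, and D (k = 4).
Possible neighbor pairs: C(4,2) = 6. Edges among them: A–B, A–C, A–D, B–C, B–D, C–D → e = 6.
Clustering(F) = 6/6 = 1.

1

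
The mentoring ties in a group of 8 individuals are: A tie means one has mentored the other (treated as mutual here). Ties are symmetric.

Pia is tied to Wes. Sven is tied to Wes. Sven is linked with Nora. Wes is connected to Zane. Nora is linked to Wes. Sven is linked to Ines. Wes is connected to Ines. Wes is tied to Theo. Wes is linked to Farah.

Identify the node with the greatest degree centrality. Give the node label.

Wes

Degrees — Farah:1, Ines:2, Nora:2, Pia:1, Sven:3, Theo:1, Wes:7, Zane:1.
The maximum is 7, attained only by Wes.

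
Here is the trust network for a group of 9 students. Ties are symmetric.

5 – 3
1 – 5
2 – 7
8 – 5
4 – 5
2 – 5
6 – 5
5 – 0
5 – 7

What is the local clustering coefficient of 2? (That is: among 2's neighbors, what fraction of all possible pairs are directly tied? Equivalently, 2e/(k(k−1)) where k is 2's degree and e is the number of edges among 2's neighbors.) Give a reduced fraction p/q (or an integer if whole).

1

2's neighbors: 5 and 7 (k = 2).
Possible neighbor pairs: C(2,2) = 1. Edges among them: 5–7 → e = 1.
Clustering(2) = 1/1.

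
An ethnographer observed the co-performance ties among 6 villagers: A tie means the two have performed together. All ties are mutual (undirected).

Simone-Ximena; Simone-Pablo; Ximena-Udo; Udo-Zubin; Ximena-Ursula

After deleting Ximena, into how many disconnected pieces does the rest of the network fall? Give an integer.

Without Ximena, the remaining ties split the others into: {Udo, Zubin}; {Pablo, Simone}; {Ursula}.
That's 3 separate components.

3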